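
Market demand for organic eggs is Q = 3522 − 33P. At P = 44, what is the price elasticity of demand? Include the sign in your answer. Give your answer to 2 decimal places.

At P = 44, Q = 2070.
dQ/dP = −33.
ε = (dQ/dP)(P/Q) = (-33)(44/2070).

-0.70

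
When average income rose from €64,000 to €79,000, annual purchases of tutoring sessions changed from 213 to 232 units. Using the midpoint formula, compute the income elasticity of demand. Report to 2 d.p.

ΔQ = 19, ΔI = 15000. Midpoints: Ī = 71,500, Q̄ = 222.5.
ε_I = (ΔQ/ΔI)(Ī/Q̄) = (19/15000)(71500/222.5).
ε_I > 0, so the good is normal.

0.41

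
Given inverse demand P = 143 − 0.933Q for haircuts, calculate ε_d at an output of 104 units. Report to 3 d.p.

-0.474

At Q = 104, P = 143 − 0.933(104) = 45.97.
dP/dQ = −0.933, so dQ/dP = 1/(−0.933) = -1.072.
ε = (dQ/dP)(P/Q) = (-1.072)(45.97/104).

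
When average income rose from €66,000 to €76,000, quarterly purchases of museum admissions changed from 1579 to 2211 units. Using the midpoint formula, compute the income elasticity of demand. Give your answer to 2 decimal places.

2.37

ΔQ = 632, ΔI = 10000. Midpoints: Ī = 71,000, Q̄ = 1895.0.
ε_I = (ΔQ/ΔI)(Ī/Q̄) = (632/10000)(71000/1895.0).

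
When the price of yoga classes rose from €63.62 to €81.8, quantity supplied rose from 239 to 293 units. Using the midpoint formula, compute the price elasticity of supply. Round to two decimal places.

ΔQ = 293 − 239 = 54; ΔP = 81.8 − 63.62 = 18.18.
Midpoints: P̄ = 72.71, Q̄ = 266.0.
ε_s = (ΔQ/ΔP)(P̄/Q̄) = (54/18.18)(72.71/266.0).

0.81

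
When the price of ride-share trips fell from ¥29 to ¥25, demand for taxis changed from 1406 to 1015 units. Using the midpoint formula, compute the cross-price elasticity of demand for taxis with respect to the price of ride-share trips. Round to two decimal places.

2.18

ΔQ_x = 1015 − 1406 = -391; ΔP_y = 25 − 29 = -4.
Midpoints: P̄_y = 27.00, Q̄_x = 1210.5.
ε_xy = (ΔQ_x/ΔP_y)(P̄_y/Q̄_x) = (-391/-4)(27.00/1210.5).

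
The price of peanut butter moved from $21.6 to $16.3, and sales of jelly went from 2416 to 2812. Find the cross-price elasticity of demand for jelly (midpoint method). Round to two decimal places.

ΔQ_x = 2812 − 2416 = 396; ΔP_y = 16.3 − 21.6 = -5.3.
Midpoints: P̄_y = 18.95, Q̄_x = 2614.0.
ε_xy = (ΔQ_x/ΔP_y)(P̄_y/Q̄_x) = (396/-5.3)(18.95/2614.0).

-0.54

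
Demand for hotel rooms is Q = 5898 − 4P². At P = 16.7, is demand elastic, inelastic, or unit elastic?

Q = 4782.440, dQ/dP = -133.600.
ε = (dQ/dP)(P/Q) ≈ -0.467.
|ε| = 0.47 < 1.

inelastic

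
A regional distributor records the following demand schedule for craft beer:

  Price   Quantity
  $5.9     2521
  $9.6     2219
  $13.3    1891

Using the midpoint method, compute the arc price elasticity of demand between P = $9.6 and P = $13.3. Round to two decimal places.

At P = 9.6, Q = 2219; at P = 13.3, Q = 1891.
ΔQ = -328, ΔP = 3.7. Midpoints: P̄ = 11.45, Q̄ = 2055.0.
ε = (ΔQ/ΔP)(P̄/Q̄) = (-328/3.7)(11.45/2055.0).

-0.49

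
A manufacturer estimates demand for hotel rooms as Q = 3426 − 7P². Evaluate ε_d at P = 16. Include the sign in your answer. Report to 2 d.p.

-2.19

At P = 16, Q = 1634.
dQ/dP = −14P = -224.
ε = (dQ/dP)(P/Q) = (-224)(16/1634).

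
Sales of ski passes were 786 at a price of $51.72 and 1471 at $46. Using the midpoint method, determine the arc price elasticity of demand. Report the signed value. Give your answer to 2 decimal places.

ΔQ = 1471 − 786 = 685; ΔP = 46 − 51.72 = -5.72.
Midpoints: P̄ = 48.86, Q̄ = 1128.5.
ε = (ΔQ/ΔP)(P̄/Q̄) = (685/-5.72)(48.86/1128.5).

-5.18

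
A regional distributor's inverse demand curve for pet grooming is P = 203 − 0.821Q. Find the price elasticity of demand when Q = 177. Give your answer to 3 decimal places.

At Q = 177, P = 203 − 0.821(177) = 57.68.
dP/dQ = −0.821, so dQ/dP = 1/(−0.821) = -1.218.
ε = (dQ/dP)(P/Q) = (-1.218)(57.68/177).

-0.397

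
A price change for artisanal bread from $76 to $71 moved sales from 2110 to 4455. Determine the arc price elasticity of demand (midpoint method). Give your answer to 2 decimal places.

-10.50

ΔQ = 4455 − 2110 = 2345; ΔP = 71 − 76 = -5.
Midpoints: P̄ = 73.50, Q̄ = 3282.5.
ε = (ΔQ/ΔP)(P̄/Q̄) = (2345/-5)(73.50/3282.5).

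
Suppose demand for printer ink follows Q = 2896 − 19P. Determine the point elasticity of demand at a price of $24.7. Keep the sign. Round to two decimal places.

-0.19

At P = 24.7, Q = 2426.700.
dQ/dP = −19.
ε = (dQ/dP)(P/Q) = (-19)(24.7/2426.700).
|ε| < 1, so demand is inelastic at this price.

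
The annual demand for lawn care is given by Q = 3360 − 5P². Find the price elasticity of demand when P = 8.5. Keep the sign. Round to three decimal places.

-0.241

At P = 8.5, Q = 2998.750.
dQ/dP = −10P = -85.
ε = (dQ/dP)(P/Q) = (-85)(8.5/2998.750).
|ε| < 1, so demand is inelastic at this price.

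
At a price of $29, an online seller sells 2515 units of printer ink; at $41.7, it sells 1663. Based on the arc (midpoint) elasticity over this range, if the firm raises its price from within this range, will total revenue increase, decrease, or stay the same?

Arc ε = (-852/12.7)(35.35/2089.0) ≈ -1.135.
|ε| = 1.14 > 1, so demand is elastic. A price rise therefore reduces total revenue.

decrease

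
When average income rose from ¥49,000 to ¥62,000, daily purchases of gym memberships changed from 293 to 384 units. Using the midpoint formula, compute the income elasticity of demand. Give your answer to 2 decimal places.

ΔQ = 91, ΔI = 13000. Midpoints: Ī = 55,500, Q̄ = 338.5.
ε_I = (ΔQ/ΔI)(Ī/Q̄) = (91/13000)(55500/338.5).
ε_I > 0, so the good is normal.

1.15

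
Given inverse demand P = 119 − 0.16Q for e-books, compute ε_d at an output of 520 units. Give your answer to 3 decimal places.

-0.430

At Q = 520, P = 119 − 0.16(520) = 35.80.
dP/dQ = −0.16, so dQ/dP = 1/(−0.16) = -6.250.
ε = (dQ/dP)(P/Q) = (-6.250)(35.80/520).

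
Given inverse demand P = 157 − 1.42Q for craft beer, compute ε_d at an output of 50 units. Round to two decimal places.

At Q = 50, P = 157 − 1.42(50) = 86.00.
dP/dQ = −1.42, so dQ/dP = 1/(−1.42) = -0.704.
ε = (dQ/dP)(P/Q) = (-0.704)(86.00/50).

-1.21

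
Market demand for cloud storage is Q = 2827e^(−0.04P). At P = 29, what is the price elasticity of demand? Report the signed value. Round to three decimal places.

At P = 29, Q = 886.225.
dQ/dP = −0.04·2827e^(−0.04P) = −0.04Q = -35.449.
ε = (dQ/dP)(P/Q) = (-35.449)(29/886.225).

-1.160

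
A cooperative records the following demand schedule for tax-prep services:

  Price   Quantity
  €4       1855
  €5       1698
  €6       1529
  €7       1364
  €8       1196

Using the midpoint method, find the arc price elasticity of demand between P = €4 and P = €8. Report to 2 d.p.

-0.65

At P = 4, Q = 1855; at P = 8, Q = 1196.
ΔQ = -659, ΔP = 4. Midpoints: P̄ = 6.00, Q̄ = 1525.5.
ε = (ΔQ/ΔP)(P̄/Q̄) = (-659/4)(6.00/1525.5).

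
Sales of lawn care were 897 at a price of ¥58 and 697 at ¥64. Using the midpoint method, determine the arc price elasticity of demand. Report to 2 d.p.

-2.55

ΔQ = 697 − 897 = -200; ΔP = 64 − 58 = 6.
Midpoints: P̄ = 61.00, Q̄ = 797.0.
ε = (ΔQ/ΔP)(P̄/Q̄) = (-200/6)(61.00/797.0).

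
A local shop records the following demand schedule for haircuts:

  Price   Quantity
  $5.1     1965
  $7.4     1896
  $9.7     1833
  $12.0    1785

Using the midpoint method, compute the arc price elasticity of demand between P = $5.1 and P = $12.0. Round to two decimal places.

At P = 5.1, Q = 1965; at P = 12.0, Q = 1785.
ΔQ = -180, ΔP = 6.9. Midpoints: P̄ = 8.55, Q̄ = 1875.0.
ε = (ΔQ/ΔP)(P̄/Q̄) = (-180/6.9)(8.55/1875.0).

-0.12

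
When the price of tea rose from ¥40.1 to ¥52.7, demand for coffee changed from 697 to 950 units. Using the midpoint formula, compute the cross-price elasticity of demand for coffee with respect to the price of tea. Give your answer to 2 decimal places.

ΔQ_x = 950 − 697 = 253; ΔP_y = 52.7 − 40.1 = 12.6.
Midpoints: P̄_y = 46.40, Q̄_x = 823.5.
ε_xy = (ΔQ_x/ΔP_y)(P̄_y/Q̄_x) = (253/12.6)(46.40/823.5).
ε_xy > 0, so the goods are substitutes.

1.13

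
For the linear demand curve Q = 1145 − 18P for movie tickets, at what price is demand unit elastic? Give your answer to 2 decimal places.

For linear demand Q = a − bP, ε = −bP/(a − bP). |ε| = 1 when bP = a − bP, i.e. P = a/(2b).
P = 1145/(2·18) = 1145/36 = 31.8056.

31.81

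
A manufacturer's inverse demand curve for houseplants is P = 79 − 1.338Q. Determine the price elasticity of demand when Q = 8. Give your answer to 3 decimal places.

At Q = 8, P = 79 − 1.338(8) = 68.30.
dP/dQ = −1.338, so dQ/dP = 1/(−1.338) = -0.747.
ε = (dQ/dP)(P/Q) = (-0.747)(68.30/8).

-6.380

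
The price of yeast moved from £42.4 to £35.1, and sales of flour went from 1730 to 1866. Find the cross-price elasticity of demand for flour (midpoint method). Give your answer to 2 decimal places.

-0.40

ΔQ_x = 1866 − 1730 = 136; ΔP_y = 35.1 − 42.4 = -7.3.
Midpoints: P̄_y = 38.75, Q̄_x = 1798.0.
ε_xy = (ΔQ_x/ΔP_y)(P̄_y/Q̄_x) = (136/-7.3)(38.75/1798.0).
ε_xy < 0, so the goods are complements.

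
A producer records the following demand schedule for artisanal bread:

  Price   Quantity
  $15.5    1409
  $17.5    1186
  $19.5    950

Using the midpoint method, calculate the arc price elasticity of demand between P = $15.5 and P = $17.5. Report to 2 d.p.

-1.42

At P = 15.5, Q = 1409; at P = 17.5, Q = 1186.
ΔQ = -223, ΔP = 2.0. Midpoints: P̄ = 16.50, Q̄ = 1297.5.
ε = (ΔQ/ΔP)(P̄/Q̄) = (-223/2.0)(16.50/1297.5).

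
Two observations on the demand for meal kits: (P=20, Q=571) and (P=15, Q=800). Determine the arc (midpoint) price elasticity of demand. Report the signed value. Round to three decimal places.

ΔQ = 800 − 571 = 229; ΔP = 15 − 20 = -5.
Midpoints: P̄ = 17.50, Q̄ = 685.5.
ε = (ΔQ/ΔP)(P̄/Q̄) = (229/-5)(17.50/685.5).

-1.169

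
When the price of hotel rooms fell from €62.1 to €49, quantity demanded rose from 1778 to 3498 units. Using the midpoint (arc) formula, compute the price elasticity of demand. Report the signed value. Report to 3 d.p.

ΔQ = 3498 − 1778 = 1720; ΔP = 49 − 62.1 = -13.1.
Midpoints: P̄ = 55.55, Q̄ = 2638.0.
ε = (ΔQ/ΔP)(P̄/Q̄) = (1720/-13.1)(55.55/2638.0).

-2.765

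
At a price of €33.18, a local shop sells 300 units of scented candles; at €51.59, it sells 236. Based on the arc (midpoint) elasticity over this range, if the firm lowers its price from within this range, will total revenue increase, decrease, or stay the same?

Arc ε = (-64/18.41)(42.39/268.0) ≈ -0.550.
|ε| = 0.55 < 1, so demand is inelastic. A price cut therefore reduces total revenue.

decrease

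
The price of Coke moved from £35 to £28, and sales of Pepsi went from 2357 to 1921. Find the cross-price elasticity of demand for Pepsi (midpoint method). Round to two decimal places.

ΔQ_x = 1921 − 2357 = -436; ΔP_y = 28 − 35 = -7.
Midpoints: P̄_y = 31.50, Q̄_x = 2139.0.
ε_xy = (ΔQ_x/ΔP_y)(P̄_y/Q̄_x) = (-436/-7)(31.50/2139.0).

0.92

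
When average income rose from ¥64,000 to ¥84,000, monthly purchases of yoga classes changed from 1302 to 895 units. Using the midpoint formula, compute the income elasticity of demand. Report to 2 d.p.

ΔQ = -407, ΔI = 20000. Midpoints: Ī = 74,000, Q̄ = 1098.5.
ε_I = (ΔQ/ΔI)(Ī/Q̄) = (-407/20000)(74000/1098.5).

-1.37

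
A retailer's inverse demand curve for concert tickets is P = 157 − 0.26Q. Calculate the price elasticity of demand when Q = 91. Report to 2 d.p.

-5.64

At Q = 91, P = 157 − 0.26(91) = 133.34.
dP/dQ = −0.26, so dQ/dP = 1/(−0.26) = -3.846.
ε = (dQ/dP)(P/Q) = (-3.846)(133.34/91).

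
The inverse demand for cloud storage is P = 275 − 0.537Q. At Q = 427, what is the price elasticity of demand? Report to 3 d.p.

-0.199

At Q = 427, P = 275 − 0.537(427) = 45.70.
dP/dQ = −0.537, so dQ/dP = 1/(−0.537) = -1.862.
ε = (dQ/dP)(P/Q) = (-1.862)(45.70/427).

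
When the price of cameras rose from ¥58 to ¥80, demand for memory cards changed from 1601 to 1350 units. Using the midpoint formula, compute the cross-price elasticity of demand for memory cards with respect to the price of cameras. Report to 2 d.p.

ΔQ_x = 1350 − 1601 = -251; ΔP_y = 80 − 58 = 22.
Midpoints: P̄_y = 69.00, Q̄_x = 1475.5.
ε_xy = (ΔQ_x/ΔP_y)(P̄_y/Q̄_x) = (-251/22)(69.00/1475.5).

-0.53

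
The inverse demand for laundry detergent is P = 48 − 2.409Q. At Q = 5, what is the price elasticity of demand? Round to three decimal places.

At Q = 5, P = 48 − 2.409(5) = 35.95.
dP/dQ = −2.409, so dQ/dP = 1/(−2.409) = -0.415.
ε = (dQ/dP)(P/Q) = (-0.415)(35.95/5).

-2.985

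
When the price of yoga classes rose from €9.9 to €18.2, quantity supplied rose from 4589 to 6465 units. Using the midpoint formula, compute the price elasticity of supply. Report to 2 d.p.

ΔQ = 6465 − 4589 = 1876; ΔP = 18.2 − 9.9 = 8.3.
Midpoints: P̄ = 14.05, Q̄ = 5527.0.
ε_s = (ΔQ/ΔP)(P̄/Q̄) = (1876/8.3)(14.05/5527.0).

0.57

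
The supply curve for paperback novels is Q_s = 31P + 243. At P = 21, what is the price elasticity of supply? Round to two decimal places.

0.73

At P = 21, Q_s = 894.
dQ_s/dP = 31.
ε_s = (dQ_s/dP)(P/Q_s) = (31)(21/894).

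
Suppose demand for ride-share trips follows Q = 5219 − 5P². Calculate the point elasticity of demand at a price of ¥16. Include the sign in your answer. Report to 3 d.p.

At P = 16, Q = 3939.
dQ/dP = −10P = -160.
ε = (dQ/dP)(P/Q) = (-160)(16/3939).

-0.650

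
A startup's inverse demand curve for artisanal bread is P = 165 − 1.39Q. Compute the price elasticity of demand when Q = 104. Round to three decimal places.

-0.141

At Q = 104, P = 165 − 1.39(104) = 20.44.
dP/dQ = −1.39, so dQ/dP = 1/(−1.39) = -0.719.
ε = (dQ/dP)(P/Q) = (-0.719)(20.44/104).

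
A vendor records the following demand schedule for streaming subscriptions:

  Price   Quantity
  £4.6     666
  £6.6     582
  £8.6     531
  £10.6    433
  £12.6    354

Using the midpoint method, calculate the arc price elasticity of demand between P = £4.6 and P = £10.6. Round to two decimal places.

-0.54

At P = 4.6, Q = 666; at P = 10.6, Q = 433.
ΔQ = -233, ΔP = 6.0. Midpoints: P̄ = 7.60, Q̄ = 549.5.
ε = (ΔQ/ΔP)(P̄/Q̄) = (-233/6.0)(7.60/549.5).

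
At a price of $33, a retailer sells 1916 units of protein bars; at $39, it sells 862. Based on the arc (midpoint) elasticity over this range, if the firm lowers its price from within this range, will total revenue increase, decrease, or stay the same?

Arc ε = (-1054/6)(36.00/1389.0) ≈ -4.553.
|ε| = 4.55 > 1, so demand is elastic. A price cut therefore raises total revenue.

increase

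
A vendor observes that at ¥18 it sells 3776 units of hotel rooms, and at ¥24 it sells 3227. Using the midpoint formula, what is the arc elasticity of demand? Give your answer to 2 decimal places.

-0.55

ΔQ = 3227 − 3776 = -549; ΔP = 24 − 18 = 6.
Midpoints: P̄ = 21.00, Q̄ = 3501.5.
ε = (ΔQ/ΔP)(P̄/Q̄) = (-549/6)(21.00/3501.5).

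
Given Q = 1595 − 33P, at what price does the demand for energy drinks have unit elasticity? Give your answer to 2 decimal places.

For linear demand Q = a − bP, ε = −bP/(a − bP). |ε| = 1 when bP = a − bP, i.e. P = a/(2b).
P = 1595/(2·33) = 1595/66 = 24.1667.

24.17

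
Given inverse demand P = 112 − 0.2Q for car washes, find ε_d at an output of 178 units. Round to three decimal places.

-2.146

At Q = 178, P = 112 − 0.2(178) = 76.40.
dP/dQ = −0.2, so dQ/dP = 1/(−0.2) = -5.000.
ε = (dQ/dP)(P/Q) = (-5.000)(76.40/178).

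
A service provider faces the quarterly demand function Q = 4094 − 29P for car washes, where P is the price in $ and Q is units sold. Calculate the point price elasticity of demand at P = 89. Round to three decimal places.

-1.706

At P = 89, Q = 1513.
dQ/dP = −29.
ε = (dQ/dP)(P/Q) = (-29)(89/1513).
|ε| > 1, so demand is elastic at this price.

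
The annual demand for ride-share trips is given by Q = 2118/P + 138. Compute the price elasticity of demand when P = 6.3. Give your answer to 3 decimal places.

At P = 6.3, Q = 474.190.
dQ/dP = −2118/P² = -53.364.
ε = (dQ/dP)(P/Q) = (-53.364)(6.3/474.190).

-0.709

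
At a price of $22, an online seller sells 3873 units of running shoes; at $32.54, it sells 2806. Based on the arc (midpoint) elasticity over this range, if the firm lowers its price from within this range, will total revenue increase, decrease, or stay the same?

Arc ε = (-1067/10.54)(27.27/3339.5) ≈ -0.827.
|ε| = 0.83 < 1, so demand is inelastic. A price cut therefore reduces total revenue.

decrease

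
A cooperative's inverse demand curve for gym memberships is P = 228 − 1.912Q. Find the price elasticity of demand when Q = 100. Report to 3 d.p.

At Q = 100, P = 228 − 1.912(100) = 36.80.
dP/dQ = −1.912, so dQ/dP = 1/(−1.912) = -0.523.
ε = (dQ/dP)(P/Q) = (-0.523)(36.80/100).

-0.192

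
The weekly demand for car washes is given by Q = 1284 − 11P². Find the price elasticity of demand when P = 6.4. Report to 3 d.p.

-1.081

At P = 6.4, Q = 833.440.
dQ/dP = −22P = -140.800.
ε = (dQ/dP)(P/Q) = (-140.800)(6.4/833.440).
|ε| > 1, so demand is elastic at this price.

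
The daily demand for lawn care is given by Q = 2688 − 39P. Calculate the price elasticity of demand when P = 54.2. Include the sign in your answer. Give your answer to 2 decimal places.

At P = 54.2, Q = 574.200.
dQ/dP = −39.
ε = (dQ/dP)(P/Q) = (-39)(54.2/574.200).

-3.68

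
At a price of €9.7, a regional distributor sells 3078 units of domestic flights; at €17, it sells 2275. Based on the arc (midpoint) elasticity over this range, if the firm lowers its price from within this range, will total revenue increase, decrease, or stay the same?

decrease

Arc ε = (-803/7.3)(13.35/2676.5) ≈ -0.549.
|ε| = 0.55 < 1, so demand is inelastic. A price cut therefore reduces total revenue.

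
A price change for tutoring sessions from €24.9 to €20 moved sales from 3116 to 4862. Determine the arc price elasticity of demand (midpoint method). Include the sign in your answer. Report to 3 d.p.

-2.005

ΔQ = 4862 − 3116 = 1746; ΔP = 20 − 24.9 = -4.9.
Midpoints: P̄ = 22.45, Q̄ = 3989.0.
ε = (ΔQ/ΔP)(P̄/Q̄) = (1746/-4.9)(22.45/3989.0).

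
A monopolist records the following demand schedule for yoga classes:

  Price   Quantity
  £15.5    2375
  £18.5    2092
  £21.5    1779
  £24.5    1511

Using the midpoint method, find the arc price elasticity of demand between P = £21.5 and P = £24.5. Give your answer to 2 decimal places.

At P = 21.5, Q = 1779; at P = 24.5, Q = 1511.
ΔQ = -268, ΔP = 3.0. Midpoints: P̄ = 23.00, Q̄ = 1645.0.
ε = (ΔQ/ΔP)(P̄/Q̄) = (-268/3.0)(23.00/1645.0).

-1.25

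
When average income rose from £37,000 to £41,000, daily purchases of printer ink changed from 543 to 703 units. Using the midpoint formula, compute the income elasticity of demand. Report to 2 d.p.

2.50

ΔQ = 160, ΔI = 4000. Midpoints: Ī = 39,000, Q̄ = 623.0.
ε_I = (ΔQ/ΔI)(Ī/Q̄) = (160/4000)(39000/623.0).
ε_I > 0, so the good is normal.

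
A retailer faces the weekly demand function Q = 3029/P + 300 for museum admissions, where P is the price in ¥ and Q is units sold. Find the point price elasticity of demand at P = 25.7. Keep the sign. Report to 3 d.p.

-0.282

At P = 25.7, Q = 417.860.
dQ/dP = −3029/P² = -4.586.
ε = (dQ/dP)(P/Q) = (-4.586)(25.7/417.860).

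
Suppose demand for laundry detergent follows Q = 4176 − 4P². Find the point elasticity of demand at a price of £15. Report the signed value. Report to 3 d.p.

-0.549

At P = 15, Q = 3276.
dQ/dP = −8P = -120.
ε = (dQ/dP)(P/Q) = (-120)(15/3276).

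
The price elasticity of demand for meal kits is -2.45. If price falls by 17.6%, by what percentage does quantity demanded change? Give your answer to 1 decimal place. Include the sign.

43.1%

%ΔQ ≈ ε × %ΔP = (-2.45)(-17.6%) = 43.12%.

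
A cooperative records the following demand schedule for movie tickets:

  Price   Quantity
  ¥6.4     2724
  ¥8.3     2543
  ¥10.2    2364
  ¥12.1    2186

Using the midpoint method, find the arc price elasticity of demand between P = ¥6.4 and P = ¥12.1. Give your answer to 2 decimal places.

-0.36

At P = 6.4, Q = 2724; at P = 12.1, Q = 2186.
ΔQ = -538, ΔP = 5.7. Midpoints: P̄ = 9.25, Q̄ = 2455.0.
ε = (ΔQ/ΔP)(P̄/Q̄) = (-538/5.7)(9.25/2455.0).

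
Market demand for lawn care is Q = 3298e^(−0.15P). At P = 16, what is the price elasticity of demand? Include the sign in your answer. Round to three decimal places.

-2.400

At P = 16, Q = 299.188.
dQ/dP = −0.15·3298e^(−0.15P) = −0.15Q = -44.878.
ε = (dQ/dP)(P/Q) = (-44.878)(16/299.188).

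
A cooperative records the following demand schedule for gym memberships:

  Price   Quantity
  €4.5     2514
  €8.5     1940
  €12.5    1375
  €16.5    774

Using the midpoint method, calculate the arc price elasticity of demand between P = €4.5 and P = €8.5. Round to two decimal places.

At P = 4.5, Q = 2514; at P = 8.5, Q = 1940.
ΔQ = -574, ΔP = 4.0. Midpoints: P̄ = 6.50, Q̄ = 2227.0.
ε = (ΔQ/ΔP)(P̄/Q̄) = (-574/4.0)(6.50/2227.0).

-0.42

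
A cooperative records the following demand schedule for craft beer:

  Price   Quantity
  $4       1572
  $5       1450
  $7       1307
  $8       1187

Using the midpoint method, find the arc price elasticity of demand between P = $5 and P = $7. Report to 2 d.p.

-0.31

At P = 5, Q = 1450; at P = 7, Q = 1307.
ΔQ = -143, ΔP = 2. Midpoints: P̄ = 6.00, Q̄ = 1378.5.
ε = (ΔQ/ΔP)(P̄/Q̄) = (-143/2)(6.00/1378.5).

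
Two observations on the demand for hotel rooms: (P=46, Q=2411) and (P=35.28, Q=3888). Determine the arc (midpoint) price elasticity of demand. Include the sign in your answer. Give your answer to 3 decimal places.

-1.778

ΔQ = 3888 − 2411 = 1477; ΔP = 35.28 − 46 = -10.72.
Midpoints: P̄ = 40.64, Q̄ = 3149.5.
ε = (ΔQ/ΔP)(P̄/Q̄) = (1477/-10.72)(40.64/3149.5).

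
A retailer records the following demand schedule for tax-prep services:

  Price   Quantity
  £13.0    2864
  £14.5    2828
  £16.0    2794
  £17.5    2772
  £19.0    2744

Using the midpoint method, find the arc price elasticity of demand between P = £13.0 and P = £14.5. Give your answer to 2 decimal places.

At P = 13.0, Q = 2864; at P = 14.5, Q = 2828.
ΔQ = -36, ΔP = 1.5. Midpoints: P̄ = 13.75, Q̄ = 2846.0.
ε = (ΔQ/ΔP)(P̄/Q̄) = (-36/1.5)(13.75/2846.0).

-0.12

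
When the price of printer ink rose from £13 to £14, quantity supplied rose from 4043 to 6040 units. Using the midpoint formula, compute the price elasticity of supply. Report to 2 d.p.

5.35

ΔQ = 6040 − 4043 = 1997; ΔP = 14 − 13 = 1.
Midpoints: P̄ = 13.50, Q̄ = 5041.5.
ε_s = (ΔQ/ΔP)(P̄/Q̄) = (1997/1)(13.50/5041.5).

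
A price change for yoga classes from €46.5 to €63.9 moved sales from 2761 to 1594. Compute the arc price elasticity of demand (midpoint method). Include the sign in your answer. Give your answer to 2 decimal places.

-1.70

ΔQ = 1594 − 2761 = -1167; ΔP = 63.9 − 46.5 = 17.4.
Midpoints: P̄ = 55.20, Q̄ = 2177.5.
ε = (ΔQ/ΔP)(P̄/Q̄) = (-1167/17.4)(55.20/2177.5).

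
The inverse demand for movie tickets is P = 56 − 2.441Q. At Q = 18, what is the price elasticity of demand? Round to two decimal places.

-0.27

At Q = 18, P = 56 − 2.441(18) = 12.06.
dP/dQ = −2.441, so dQ/dP = 1/(−2.441) = -0.410.
ε = (dQ/dP)(P/Q) = (-0.410)(12.06/18).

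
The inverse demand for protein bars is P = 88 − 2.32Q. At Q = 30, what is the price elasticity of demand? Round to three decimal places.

-0.264

At Q = 30, P = 88 − 2.32(30) = 18.40.
dP/dQ = −2.32, so dQ/dP = 1/(−2.32) = -0.431.
ε = (dQ/dP)(P/Q) = (-0.431)(18.40/30).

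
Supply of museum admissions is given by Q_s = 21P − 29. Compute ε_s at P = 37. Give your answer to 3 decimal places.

At P = 37, Q_s = 748.
dQ_s/dP = 21.
ε_s = (dQ_s/dP)(P/Q_s) = (21)(37/748).

1.039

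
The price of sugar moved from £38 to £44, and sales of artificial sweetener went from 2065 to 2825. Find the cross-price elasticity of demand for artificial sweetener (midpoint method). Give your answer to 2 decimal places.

2.12

ΔQ_x = 2825 − 2065 = 760; ΔP_y = 44 − 38 = 6.
Midpoints: P̄_y = 41.00, Q̄_x = 2445.0.
ε_xy = (ΔQ_x/ΔP_y)(P̄_y/Q̄_x) = (760/6)(41.00/2445.0).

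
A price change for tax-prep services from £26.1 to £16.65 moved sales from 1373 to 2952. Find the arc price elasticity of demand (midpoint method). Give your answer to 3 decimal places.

ΔQ = 2952 − 1373 = 1579; ΔP = 16.65 − 26.1 = -9.45.
Midpoints: P̄ = 21.38, Q̄ = 2162.5.
ε = (ΔQ/ΔP)(P̄/Q̄) = (1579/-9.45)(21.38/2162.5).

-1.652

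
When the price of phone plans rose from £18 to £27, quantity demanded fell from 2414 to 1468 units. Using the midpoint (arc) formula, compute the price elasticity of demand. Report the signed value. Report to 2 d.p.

-1.22

ΔQ = 1468 − 2414 = -946; ΔP = 27 − 18 = 9.
Midpoints: P̄ = 22.50, Q̄ = 1941.0.
ε = (ΔQ/ΔP)(P̄/Q̄) = (-946/9)(22.50/1941.0).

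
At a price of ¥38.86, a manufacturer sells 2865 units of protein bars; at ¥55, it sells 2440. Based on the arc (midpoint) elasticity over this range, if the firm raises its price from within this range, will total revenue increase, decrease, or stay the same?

increase

Arc ε = (-425/16.14)(46.93/2652.5) ≈ -0.466.
|ε| = 0.47 < 1, so demand is inelastic. A price rise therefore raises total revenue.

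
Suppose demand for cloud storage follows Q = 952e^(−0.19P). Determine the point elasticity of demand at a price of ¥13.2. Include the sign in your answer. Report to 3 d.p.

At P = 13.2, Q = 77.522.
dQ/dP = −0.19·952e^(−0.19P) = −0.19Q = -14.729.
ε = (dQ/dP)(P/Q) = (-14.729)(13.2/77.522).

-2.508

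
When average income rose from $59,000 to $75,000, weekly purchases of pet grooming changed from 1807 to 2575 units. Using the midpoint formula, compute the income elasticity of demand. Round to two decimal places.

1.47

ΔQ = 768, ΔI = 16000. Midpoints: Ī = 67,000, Q̄ = 2191.0.
ε_I = (ΔQ/ΔI)(Ī/Q̄) = (768/16000)(67000/2191.0).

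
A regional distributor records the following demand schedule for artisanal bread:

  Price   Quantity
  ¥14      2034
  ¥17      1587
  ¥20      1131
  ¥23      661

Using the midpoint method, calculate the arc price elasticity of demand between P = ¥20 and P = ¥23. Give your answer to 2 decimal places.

-3.76

At P = 20, Q = 1131; at P = 23, Q = 661.
ΔQ = -470, ΔP = 3. Midpoints: P̄ = 21.50, Q̄ = 896.0.
ε = (ΔQ/ΔP)(P̄/Q̄) = (-470/3)(21.50/896.0).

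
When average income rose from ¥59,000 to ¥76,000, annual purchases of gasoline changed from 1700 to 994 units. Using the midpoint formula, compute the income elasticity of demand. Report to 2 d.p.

-2.08

ΔQ = -706, ΔI = 17000. Midpoints: Ī = 67,500, Q̄ = 1347.0.
ε_I = (ΔQ/ΔI)(Ī/Q̄) = (-706/17000)(67500/1347.0).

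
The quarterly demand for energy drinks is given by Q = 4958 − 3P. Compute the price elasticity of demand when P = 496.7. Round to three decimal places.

-0.430

At P = 496.7, Q = 3467.900.
dQ/dP = −3.
ε = (dQ/dP)(P/Q) = (-3)(496.7/3467.900).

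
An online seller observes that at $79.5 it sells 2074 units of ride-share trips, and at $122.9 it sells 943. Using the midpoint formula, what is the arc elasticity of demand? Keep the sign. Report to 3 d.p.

ΔQ = 943 − 2074 = -1131; ΔP = 122.9 − 79.5 = 43.4.
Midpoints: P̄ = 101.20, Q̄ = 1508.5.
ε = (ΔQ/ΔP)(P̄/Q̄) = (-1131/43.4)(101.20/1508.5).

-1.748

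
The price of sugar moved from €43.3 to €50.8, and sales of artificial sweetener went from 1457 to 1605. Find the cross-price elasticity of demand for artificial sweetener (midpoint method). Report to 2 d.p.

ΔQ_x = 1605 − 1457 = 148; ΔP_y = 50.8 − 43.3 = 7.5.
Midpoints: P̄_y = 47.05, Q̄_x = 1531.0.
ε_xy = (ΔQ_x/ΔP_y)(P̄_y/Q̄_x) = (148/7.5)(47.05/1531.0).

0.61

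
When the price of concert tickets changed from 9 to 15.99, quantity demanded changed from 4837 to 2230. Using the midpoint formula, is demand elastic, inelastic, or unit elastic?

elastic

Arc ε ≈ -1.319.
|ε| = 1.32 > 1.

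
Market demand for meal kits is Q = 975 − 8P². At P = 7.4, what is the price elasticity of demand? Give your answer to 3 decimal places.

-1.632

At P = 7.4, Q = 536.920.
dQ/dP = −16P = -118.400.
ε = (dQ/dP)(P/Q) = (-118.400)(7.4/536.920).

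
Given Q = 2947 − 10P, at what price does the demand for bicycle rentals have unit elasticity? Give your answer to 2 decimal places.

For linear demand Q = a − bP, ε = −bP/(a − bP). |ε| = 1 when bP = a − bP, i.e. P = a/(2b).
P = 2947/(2·10) = 2947/20 = 147.3500.

147.35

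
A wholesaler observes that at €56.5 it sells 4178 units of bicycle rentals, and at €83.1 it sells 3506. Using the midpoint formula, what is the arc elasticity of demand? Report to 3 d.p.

-0.459

ΔQ = 3506 − 4178 = -672; ΔP = 83.1 − 56.5 = 26.6.
Midpoints: P̄ = 69.80, Q̄ = 3842.0.
ε = (ΔQ/ΔP)(P̄/Q̄) = (-672/26.6)(69.80/3842.0).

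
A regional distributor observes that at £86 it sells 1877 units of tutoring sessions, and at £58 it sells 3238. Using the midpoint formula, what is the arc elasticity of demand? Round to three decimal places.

-1.368

ΔQ = 3238 − 1877 = 1361; ΔP = 58 − 86 = -28.
Midpoints: P̄ = 72.00, Q̄ = 2557.5.
ε = (ΔQ/ΔP)(P̄/Q̄) = (1361/-28)(72.00/2557.5).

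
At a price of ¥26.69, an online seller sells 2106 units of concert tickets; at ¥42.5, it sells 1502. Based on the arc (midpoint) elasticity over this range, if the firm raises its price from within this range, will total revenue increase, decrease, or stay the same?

Arc ε = (-604/15.81)(34.59/1804.0) ≈ -0.733.
|ε| = 0.73 < 1, so demand is inelastic. A price rise therefore raises total revenue.

increase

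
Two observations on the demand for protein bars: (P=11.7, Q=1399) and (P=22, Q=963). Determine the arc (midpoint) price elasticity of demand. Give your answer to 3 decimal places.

ΔQ = 963 − 1399 = -436; ΔP = 22 − 11.7 = 10.3.
Midpoints: P̄ = 16.85, Q̄ = 1181.0.
ε = (ΔQ/ΔP)(P̄/Q̄) = (-436/10.3)(16.85/1181.0).

-0.604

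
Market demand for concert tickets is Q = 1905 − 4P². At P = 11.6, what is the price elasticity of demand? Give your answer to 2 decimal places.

-0.79

At P = 11.6, Q = 1366.760.
dQ/dP = −8P = -92.800.
ε = (dQ/dP)(P/Q) = (-92.800)(11.6/1366.760).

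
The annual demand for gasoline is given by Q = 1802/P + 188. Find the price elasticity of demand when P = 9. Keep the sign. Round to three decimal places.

-0.516

At P = 9, Q = 388.222.
dQ/dP = −1802/P² = -22.247.
ε = (dQ/dP)(P/Q) = (-22.247)(9/388.222).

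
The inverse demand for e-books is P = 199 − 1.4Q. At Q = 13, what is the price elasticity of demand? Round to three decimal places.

-9.934

At Q = 13, P = 199 − 1.4(13) = 180.80.
dP/dQ = −1.4, so dQ/dP = 1/(−1.4) = -0.714.
ε = (dQ/dP)(P/Q) = (-0.714)(180.80/13).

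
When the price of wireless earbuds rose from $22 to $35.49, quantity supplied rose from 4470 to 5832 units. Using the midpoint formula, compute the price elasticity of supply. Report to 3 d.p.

ΔQ = 5832 − 4470 = 1362; ΔP = 35.49 − 22 = 13.49.
Midpoints: P̄ = 28.75, Q̄ = 5151.0.
ε_s = (ΔQ/ΔP)(P̄/Q̄) = (1362/13.49)(28.75/5151.0).

0.563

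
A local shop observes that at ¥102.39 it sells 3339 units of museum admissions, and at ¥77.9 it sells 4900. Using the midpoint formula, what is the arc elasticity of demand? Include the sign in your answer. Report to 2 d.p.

-1.39

ΔQ = 4900 − 3339 = 1561; ΔP = 77.9 − 102.39 = -24.49.
Midpoints: P̄ = 90.15, Q̄ = 4119.5.
ε = (ΔQ/ΔP)(P̄/Q̄) = (1561/-24.49)(90.15/4119.5).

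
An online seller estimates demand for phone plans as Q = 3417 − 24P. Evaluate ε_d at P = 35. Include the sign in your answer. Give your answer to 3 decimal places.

At P = 35, Q = 2577.
dQ/dP = −24.
ε = (dQ/dP)(P/Q) = (-24)(35/2577).

-0.326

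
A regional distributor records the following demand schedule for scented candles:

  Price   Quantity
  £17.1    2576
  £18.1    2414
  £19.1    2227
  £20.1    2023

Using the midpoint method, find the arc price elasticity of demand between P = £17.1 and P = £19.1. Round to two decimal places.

At P = 17.1, Q = 2576; at P = 19.1, Q = 2227.
ΔQ = -349, ΔP = 2.0. Midpoints: P̄ = 18.10, Q̄ = 2401.5.
ε = (ΔQ/ΔP)(P̄/Q̄) = (-349/2.0)(18.10/2401.5).

-1.32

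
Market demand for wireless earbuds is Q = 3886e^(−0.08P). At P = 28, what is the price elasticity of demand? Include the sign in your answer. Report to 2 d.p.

At P = 28, Q = 413.698.
dQ/dP = −0.08·3886e^(−0.08P) = −0.08Q = -33.096.
ε = (dQ/dP)(P/Q) = (-33.096)(28/413.698).

-2.24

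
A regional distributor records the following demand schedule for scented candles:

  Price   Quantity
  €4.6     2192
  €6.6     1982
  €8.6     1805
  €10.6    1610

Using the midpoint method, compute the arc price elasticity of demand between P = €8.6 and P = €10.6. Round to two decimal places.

-0.55

At P = 8.6, Q = 1805; at P = 10.6, Q = 1610.
ΔQ = -195, ΔP = 2.0. Midpoints: P̄ = 9.60, Q̄ = 1707.5.
ε = (ΔQ/ΔP)(P̄/Q̄) = (-195/2.0)(9.60/1707.5).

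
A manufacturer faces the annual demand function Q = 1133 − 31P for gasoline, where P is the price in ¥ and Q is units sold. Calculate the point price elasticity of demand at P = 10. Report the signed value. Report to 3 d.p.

At P = 10, Q = 823.
dQ/dP = −31.
ε = (dQ/dP)(P/Q) = (-31)(10/823).
|ε| < 1, so demand is inelastic at this price.

-0.377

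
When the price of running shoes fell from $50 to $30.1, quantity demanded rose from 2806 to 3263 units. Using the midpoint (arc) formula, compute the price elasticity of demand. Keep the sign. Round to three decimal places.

ΔQ = 3263 − 2806 = 457; ΔP = 30.1 − 50 = -19.9.
Midpoints: P̄ = 40.05, Q̄ = 3034.5.
ε = (ΔQ/ΔP)(P̄/Q̄) = (457/-19.9)(40.05/3034.5).

-0.303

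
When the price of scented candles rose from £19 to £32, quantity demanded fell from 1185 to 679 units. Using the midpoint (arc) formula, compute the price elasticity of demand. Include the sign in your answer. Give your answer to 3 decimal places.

ΔQ = 679 − 1185 = -506; ΔP = 32 − 19 = 13.
Midpoints: P̄ = 25.50, Q̄ = 932.0.
ε = (ΔQ/ΔP)(P̄/Q̄) = (-506/13)(25.50/932.0).

-1.065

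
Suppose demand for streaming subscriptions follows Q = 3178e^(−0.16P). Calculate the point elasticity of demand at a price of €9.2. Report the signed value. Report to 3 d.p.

-1.472

At P = 9.2, Q = 729.243.
dQ/dP = −0.16·3178e^(−0.16P) = −0.16Q = -116.679.
ε = (dQ/dP)(P/Q) = (-116.679)(9.2/729.243).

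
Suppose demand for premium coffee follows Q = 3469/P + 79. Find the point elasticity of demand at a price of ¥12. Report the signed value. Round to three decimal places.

At P = 12, Q = 368.083.
dQ/dP = −3469/P² = -24.090.
ε = (dQ/dP)(P/Q) = (-24.090)(12/368.083).

-0.785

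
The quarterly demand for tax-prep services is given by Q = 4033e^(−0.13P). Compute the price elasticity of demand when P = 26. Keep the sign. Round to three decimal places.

At P = 26, Q = 137.313.
dQ/dP = −0.13·4033e^(−0.13P) = −0.13Q = -17.851.
ε = (dQ/dP)(P/Q) = (-17.851)(26/137.313).
|ε| > 1, so demand is elastic at this price.

-3.380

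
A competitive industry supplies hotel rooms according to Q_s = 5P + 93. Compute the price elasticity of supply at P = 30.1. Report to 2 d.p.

At P = 30.1, Q_s = 243.50.
dQ_s/dP = 5.
ε_s = (dQ_s/dP)(P/Q_s) = (5)(30.1/243.50).

0.62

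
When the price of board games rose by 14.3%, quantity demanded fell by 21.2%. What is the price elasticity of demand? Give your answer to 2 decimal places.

-1.48

ε = %ΔQ / %ΔP = (-21.2)/(14.3) = -1.483.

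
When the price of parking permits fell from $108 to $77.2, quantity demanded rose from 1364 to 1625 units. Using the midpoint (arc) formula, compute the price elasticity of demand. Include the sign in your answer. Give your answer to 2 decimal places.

-0.53

ΔQ = 1625 − 1364 = 261; ΔP = 77.2 − 108 = -30.8.
Midpoints: P̄ = 92.60, Q̄ = 1494.5.
ε = (ΔQ/ΔP)(P̄/Q̄) = (261/-30.8)(92.60/1494.5).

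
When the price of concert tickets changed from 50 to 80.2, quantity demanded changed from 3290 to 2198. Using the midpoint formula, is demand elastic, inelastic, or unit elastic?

Arc ε ≈ -0.858.
|ε| = 0.86 < 1.

inelastic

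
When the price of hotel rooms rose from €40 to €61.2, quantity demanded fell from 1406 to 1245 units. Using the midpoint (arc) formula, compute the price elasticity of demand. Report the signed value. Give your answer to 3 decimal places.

-0.290

ΔQ = 1245 − 1406 = -161; ΔP = 61.2 − 40 = 21.2.
Midpoints: P̄ = 50.60, Q̄ = 1325.5.
ε = (ΔQ/ΔP)(P̄/Q̄) = (-161/21.2)(50.60/1325.5).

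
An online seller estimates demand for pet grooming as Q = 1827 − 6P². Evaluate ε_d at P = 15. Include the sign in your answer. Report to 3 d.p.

-5.660

At P = 15, Q = 477.
dQ/dP = −12P = -180.
ε = (dQ/dP)(P/Q) = (-180)(15/477).
|ε| > 1, so demand is elastic at this price.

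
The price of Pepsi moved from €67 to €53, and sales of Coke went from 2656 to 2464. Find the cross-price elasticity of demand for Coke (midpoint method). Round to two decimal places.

0.32

ΔQ_x = 2464 − 2656 = -192; ΔP_y = 53 − 67 = -14.
Midpoints: P̄_y = 60.00, Q̄_x = 2560.0.
ε_xy = (ΔQ_x/ΔP_y)(P̄_y/Q̄_x) = (-192/-14)(60.00/2560.0).
ε_xy > 0, so the goods are substitutes.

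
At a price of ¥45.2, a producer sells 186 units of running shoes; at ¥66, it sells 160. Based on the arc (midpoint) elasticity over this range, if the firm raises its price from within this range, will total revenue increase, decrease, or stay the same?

Arc ε = (-26/20.8)(55.60/173.0) ≈ -0.402.
|ε| = 0.40 < 1, so demand is inelastic. A price rise therefore raises total revenue.

increase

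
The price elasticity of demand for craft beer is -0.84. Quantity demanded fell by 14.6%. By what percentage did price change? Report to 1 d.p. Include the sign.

17.4%

%ΔP ≈ %ΔQ / ε = (-14.6%)/(-0.84) = 17.38%.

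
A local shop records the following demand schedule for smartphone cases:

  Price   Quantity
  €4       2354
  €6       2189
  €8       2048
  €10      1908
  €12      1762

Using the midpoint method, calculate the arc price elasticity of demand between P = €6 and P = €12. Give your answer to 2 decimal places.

-0.32

At P = 6, Q = 2189; at P = 12, Q = 1762.
ΔQ = -427, ΔP = 6. Midpoints: P̄ = 9.00, Q̄ = 1975.5.
ε = (ΔQ/ΔP)(P̄/Q̄) = (-427/6)(9.00/1975.5).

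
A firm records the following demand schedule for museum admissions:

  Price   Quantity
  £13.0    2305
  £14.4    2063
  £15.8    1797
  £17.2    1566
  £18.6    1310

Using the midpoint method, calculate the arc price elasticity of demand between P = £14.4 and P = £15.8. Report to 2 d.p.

At P = 14.4, Q = 2063; at P = 15.8, Q = 1797.
ΔQ = -266, ΔP = 1.4. Midpoints: P̄ = 15.10, Q̄ = 1930.0.
ε = (ΔQ/ΔP)(P̄/Q̄) = (-266/1.4)(15.10/1930.0).

-1.49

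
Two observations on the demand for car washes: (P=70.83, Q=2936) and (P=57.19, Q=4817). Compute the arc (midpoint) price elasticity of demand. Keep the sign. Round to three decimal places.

ΔQ = 4817 − 2936 = 1881; ΔP = 57.19 − 70.83 = -13.64.
Midpoints: P̄ = 64.01, Q̄ = 3876.5.
ε = (ΔQ/ΔP)(P̄/Q̄) = (1881/-13.64)(64.01/3876.5).

-2.277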